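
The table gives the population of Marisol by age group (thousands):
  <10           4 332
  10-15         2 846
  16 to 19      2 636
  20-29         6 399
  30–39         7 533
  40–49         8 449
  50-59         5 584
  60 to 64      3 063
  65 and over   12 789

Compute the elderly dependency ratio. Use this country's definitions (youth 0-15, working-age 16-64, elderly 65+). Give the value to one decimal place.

Old-age dependency ratio: 38.0

0–15: 4 332 + 2 846 = 7 178
16–64: 2 636 + 6 399 + 7 533 + 8 449 + 5 584 + 3 063 = 33 664
65+: 12 789
Old-age dependency ratio = 12 789 / 33 664 × 100 = 38.0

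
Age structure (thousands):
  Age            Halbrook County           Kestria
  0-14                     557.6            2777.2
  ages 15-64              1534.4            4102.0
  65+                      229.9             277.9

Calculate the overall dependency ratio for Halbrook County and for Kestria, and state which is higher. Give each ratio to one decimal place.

Halbrook County: (557.6 + 229.9) / 1534.4 × 100 = 787.5 / 1534.4 × 100 = 51.3
Kestria: (2777.2 + 277.9) / 4102.0 × 100 = 3055.1 / 4102.0 × 100 = 74.5

Halbrook County: 51.3
Kestria: 74.5
Higher: Kestria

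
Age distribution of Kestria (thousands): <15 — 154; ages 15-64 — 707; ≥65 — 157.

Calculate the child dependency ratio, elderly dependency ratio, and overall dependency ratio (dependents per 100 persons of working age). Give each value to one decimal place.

Youth dependency ratio = 154 / 707 × 100 = 21.8
Old-age dependency ratio = 157 / 707 × 100 = 22.2
Total dependency ratio = (154 + 157) / 707 × 100 = 311 / 707 × 100 = 44.0

Youth dependency ratio: 21.8
Old-age dependency ratio: 22.2
Total dependency ratio: 44.0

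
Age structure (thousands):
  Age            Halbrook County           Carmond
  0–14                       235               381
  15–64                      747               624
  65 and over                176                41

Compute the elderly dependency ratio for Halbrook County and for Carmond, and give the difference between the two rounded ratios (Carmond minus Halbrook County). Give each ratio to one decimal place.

Halbrook County: 176 / 747 × 100 = 23.6
Carmond: 41 / 624 × 100 = 6.6

Halbrook County: 23.6
Carmond: 6.6
Difference: -17.0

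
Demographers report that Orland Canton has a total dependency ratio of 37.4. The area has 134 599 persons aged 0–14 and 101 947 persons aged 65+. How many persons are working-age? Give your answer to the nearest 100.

Total dependency ratio = (youth + elderly) / working-age × 100
37.4 = (134 599 + 101 947) / W × 100
⇒ 632 500

Working-age: 632 500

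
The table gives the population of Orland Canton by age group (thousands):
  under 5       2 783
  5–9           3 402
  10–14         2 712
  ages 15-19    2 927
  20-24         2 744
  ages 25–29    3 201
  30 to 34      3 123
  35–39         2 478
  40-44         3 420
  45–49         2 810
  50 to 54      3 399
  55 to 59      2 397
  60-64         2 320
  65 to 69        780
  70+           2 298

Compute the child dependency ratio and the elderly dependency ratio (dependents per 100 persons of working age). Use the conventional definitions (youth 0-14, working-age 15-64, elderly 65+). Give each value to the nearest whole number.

Youth dependency ratio: 31
Old-age dependency ratio: 11

0–14: 2 783 + 3 402 + 2 712 = 8 897
15–64: 2 927 + 2 744 + 3 201 + 3 123 + 2 478 + 3 420 + 2 810 + 3 399 + 2 397 + 2 320 = 28 819
65+: 780 + 2 298 = 3 078
Youth dependency ratio = 8 897 / 28 819 × 100 = 31
Old-age dependency ratio = 3 078 / 28 819 × 100 = 11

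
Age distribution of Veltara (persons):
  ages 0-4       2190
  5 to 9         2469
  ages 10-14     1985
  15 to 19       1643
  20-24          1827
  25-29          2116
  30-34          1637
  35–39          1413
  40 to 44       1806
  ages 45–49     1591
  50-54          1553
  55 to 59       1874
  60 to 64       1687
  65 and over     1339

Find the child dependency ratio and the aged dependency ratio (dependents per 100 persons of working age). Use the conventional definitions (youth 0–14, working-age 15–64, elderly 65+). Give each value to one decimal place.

0–14: 2190 + 2469 + 1985 = 6644
15–64: 1643 + 1827 + 2116 + 1637 + 1413 + 1806 + 1591 + 1553 + 1874 + 1687 = 17147
65+: 1339
Youth dependency ratio = 6644 / 17147 × 100 = 38.7
Old-age dependency ratio = 1339 / 17147 × 100 = 7.8

Youth dependency ratio: 38.7
Old-age dependency ratio: 7.8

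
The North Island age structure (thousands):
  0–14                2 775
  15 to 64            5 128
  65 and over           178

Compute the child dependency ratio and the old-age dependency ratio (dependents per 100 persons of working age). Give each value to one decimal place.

Youth dependency ratio = 2 775 / 5 128 × 100 = 54.1
Old-age dependency ratio = 178 / 5 128 × 100 = 3.5

Youth dependency ratio: 54.1
Old-age dependency ratio: 3.5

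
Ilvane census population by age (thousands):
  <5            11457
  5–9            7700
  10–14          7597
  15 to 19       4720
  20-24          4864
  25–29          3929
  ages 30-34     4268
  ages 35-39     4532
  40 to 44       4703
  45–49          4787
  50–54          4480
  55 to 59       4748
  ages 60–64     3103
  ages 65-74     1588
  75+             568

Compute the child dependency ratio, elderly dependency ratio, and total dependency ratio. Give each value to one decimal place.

Youth dependency ratio: 60.6
Old-age dependency ratio: 4.9
Total dependency ratio: 65.5

0–14: 11457 + 7700 + 7597 = 26754
15–64: 4720 + 4864 + 3929 + 4268 + 4532 + 4703 + 4787 + 4480 + 4748 + 3103 = 44134
65+: 1588 + 568 = 2156
Youth dependency ratio = 26754 / 44134 × 100 = 60.6
Old-age dependency ratio = 2156 / 44134 × 100 = 4.9
Total dependency ratio = (26754 + 2156) / 44134 × 100 = 28910 / 44134 × 100 = 65.5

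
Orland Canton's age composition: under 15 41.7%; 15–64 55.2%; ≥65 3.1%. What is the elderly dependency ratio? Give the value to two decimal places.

Old-age dependency ratio = 3.1 / 55.2 × 100 = 5.62

Old-age dependency ratio: 5.62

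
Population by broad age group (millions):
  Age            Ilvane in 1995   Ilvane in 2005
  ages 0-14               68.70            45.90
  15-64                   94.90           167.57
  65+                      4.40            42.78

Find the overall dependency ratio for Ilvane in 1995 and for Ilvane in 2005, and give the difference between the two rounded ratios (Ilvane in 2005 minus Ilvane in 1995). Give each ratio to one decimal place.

Ilvane in 1995: 77.0
Ilvane in 2005: 52.9
Difference: -24.1

Ilvane in 1995: (68.70 + 4.40) / 94.90 × 100 = 73.10 / 94.90 × 100 = 77.0
Ilvane in 2005: (45.90 + 42.78) / 167.57 × 100 = 88.68 / 167.57 × 100 = 52.9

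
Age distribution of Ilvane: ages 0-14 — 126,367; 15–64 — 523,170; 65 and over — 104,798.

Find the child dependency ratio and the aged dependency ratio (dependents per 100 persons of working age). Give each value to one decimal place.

Youth dependency ratio = 126,367 / 523,170 × 100 = 24.2
Old-age dependency ratio = 104,798 / 523,170 × 100 = 20.0

Youth dependency ratio: 24.2
Old-age dependency ratio: 20.0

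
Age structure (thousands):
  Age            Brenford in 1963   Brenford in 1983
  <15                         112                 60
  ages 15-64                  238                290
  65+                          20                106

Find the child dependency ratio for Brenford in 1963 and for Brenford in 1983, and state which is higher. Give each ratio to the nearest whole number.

Brenford in 1963: 47
Brenford in 1983: 21
Higher: Brenford in 1963

Brenford in 1963: 112 / 238 × 100 = 47
Brenford in 1983: 60 / 290 × 100 = 21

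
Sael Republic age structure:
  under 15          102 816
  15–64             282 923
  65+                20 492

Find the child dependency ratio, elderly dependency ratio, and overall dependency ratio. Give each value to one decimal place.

Youth dependency ratio = 102 816 / 282 923 × 100 = 36.3
Old-age dependency ratio = 20 492 / 282 923 × 100 = 7.2
Total dependency ratio = (102 816 + 20 492) / 282 923 × 100 = 123 308 / 282 923 × 100 = 43.6

Youth dependency ratio: 36.3
Old-age dependency ratio: 7.2
Total dependency ratio: 43.6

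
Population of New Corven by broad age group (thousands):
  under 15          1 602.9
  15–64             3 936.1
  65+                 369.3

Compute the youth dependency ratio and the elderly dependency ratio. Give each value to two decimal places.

Youth dependency ratio = 1 602.9 / 3 936.1 × 100 = 40.72
Old-age dependency ratio = 369.3 / 3 936.1 × 100 = 9.38

Youth dependency ratio: 40.72
Old-age dependency ratio: 9.38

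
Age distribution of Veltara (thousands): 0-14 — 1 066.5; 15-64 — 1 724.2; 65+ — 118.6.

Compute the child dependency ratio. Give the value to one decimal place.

Youth dependency ratio: 61.9

Youth dependency ratio = 1 066.5 / 1 724.2 × 100 = 61.9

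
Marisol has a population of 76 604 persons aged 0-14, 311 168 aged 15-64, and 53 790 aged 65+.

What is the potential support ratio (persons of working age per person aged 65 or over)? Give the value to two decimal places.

Potential support ratio = 311 168 / 53 790 = 5.78

Potential support ratio: 5.78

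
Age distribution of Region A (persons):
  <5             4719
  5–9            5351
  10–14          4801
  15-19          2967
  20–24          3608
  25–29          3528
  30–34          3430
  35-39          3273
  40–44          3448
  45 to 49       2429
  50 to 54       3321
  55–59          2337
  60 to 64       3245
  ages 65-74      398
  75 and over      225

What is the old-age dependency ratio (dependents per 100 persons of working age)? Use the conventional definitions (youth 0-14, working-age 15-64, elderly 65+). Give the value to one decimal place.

Old-age dependency ratio: 2.0

0–14: 4719 + 5351 + 4801 = 14871
15–64: 2967 + 3608 + 3528 + 3430 + 3273 + 3448 + 2429 + 3321 + 2337 + 3245 = 31586
65+: 398 + 225 = 623
Old-age dependency ratio = 623 / 31586 × 100 = 2.0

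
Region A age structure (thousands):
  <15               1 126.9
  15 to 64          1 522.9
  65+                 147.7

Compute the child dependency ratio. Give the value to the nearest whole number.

Youth dependency ratio = 1 126.9 / 1 522.9 × 100 = 74

Youth dependency ratio: 74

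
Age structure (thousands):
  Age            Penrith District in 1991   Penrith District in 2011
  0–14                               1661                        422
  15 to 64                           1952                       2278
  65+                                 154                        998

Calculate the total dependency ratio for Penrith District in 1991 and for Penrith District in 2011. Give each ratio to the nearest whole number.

Penrith District in 1991: (1661 + 154) / 1952 × 100 = 1815 / 1952 × 100 = 93
Penrith District in 2011: (422 + 998) / 2278 × 100 = 1420 / 2278 × 100 = 62

Penrith District in 1991: 93
Penrith District in 2011: 62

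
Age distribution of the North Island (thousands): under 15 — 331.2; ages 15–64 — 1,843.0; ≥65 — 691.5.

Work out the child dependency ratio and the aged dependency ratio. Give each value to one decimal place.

Youth dependency ratio: 18.0
Old-age dependency ratio: 37.5

Youth dependency ratio = 331.2 / 1,843.0 × 100 = 18.0
Old-age dependency ratio = 691.5 / 1,843.0 × 100 = 37.5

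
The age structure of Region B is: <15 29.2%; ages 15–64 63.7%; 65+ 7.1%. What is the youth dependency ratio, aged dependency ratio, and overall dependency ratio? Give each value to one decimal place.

Youth dependency ratio: 45.8
Old-age dependency ratio: 11.1
Total dependency ratio: 57.0

Youth dependency ratio = 29.2 / 63.7 × 100 = 45.8
Old-age dependency ratio = 7.1 / 63.7 × 100 = 11.1
Total dependency ratio = (29.2 + 7.1) / 63.7 × 100 = 36.3 / 63.7 × 100 = 57.0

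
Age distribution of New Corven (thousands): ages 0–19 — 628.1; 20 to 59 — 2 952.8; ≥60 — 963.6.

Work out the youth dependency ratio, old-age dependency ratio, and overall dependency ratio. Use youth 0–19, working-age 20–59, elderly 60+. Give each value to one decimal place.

Youth dependency ratio = 628.1 / 2 952.8 × 100 = 21.3
Old-age dependency ratio = 963.6 / 2 952.8 × 100 = 32.6
Total dependency ratio = (628.1 + 963.6) / 2 952.8 × 100 = 1 591.7 / 2 952.8 × 100 = 53.9

Youth dependency ratio: 21.3
Old-age dependency ratio: 32.6
Total dependency ratio: 53.9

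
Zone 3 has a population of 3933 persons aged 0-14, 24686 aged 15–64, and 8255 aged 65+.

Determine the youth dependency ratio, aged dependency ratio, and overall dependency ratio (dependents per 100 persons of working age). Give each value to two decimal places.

Youth dependency ratio: 15.93
Old-age dependency ratio: 33.44
Total dependency ratio: 49.37

Youth dependency ratio = 3933 / 24686 × 100 = 15.93
Old-age dependency ratio = 8255 / 24686 × 100 = 33.44
Total dependency ratio = (3933 + 8255) / 24686 × 100 = 12188 / 24686 × 100 = 49.37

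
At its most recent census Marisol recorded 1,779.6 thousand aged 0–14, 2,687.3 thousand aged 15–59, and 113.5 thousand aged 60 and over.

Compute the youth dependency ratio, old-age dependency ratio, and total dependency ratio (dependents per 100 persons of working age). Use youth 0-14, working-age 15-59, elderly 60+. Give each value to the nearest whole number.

Youth dependency ratio: 66
Old-age dependency ratio: 4
Total dependency ratio: 70

Youth dependency ratio = 1,779.6 / 2,687.3 × 100 = 66
Old-age dependency ratio = 113.5 / 2,687.3 × 100 = 4
Total dependency ratio = (1,779.6 + 113.5) / 2,687.3 × 100 = 1,893.1 / 2,687.3 × 100 = 70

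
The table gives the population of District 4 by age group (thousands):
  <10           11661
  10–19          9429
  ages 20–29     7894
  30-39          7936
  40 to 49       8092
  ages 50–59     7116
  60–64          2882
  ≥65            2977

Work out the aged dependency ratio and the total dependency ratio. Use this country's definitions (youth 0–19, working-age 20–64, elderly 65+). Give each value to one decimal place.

Old-age dependency ratio: 8.8
Total dependency ratio: 71.0

0–19: 11661 + 9429 = 21090
20–64: 7894 + 7936 + 8092 + 7116 + 2882 = 33920
65+: 2977
Old-age dependency ratio = 2977 / 33920 × 100 = 8.8
Total dependency ratio = (21090 + 2977) / 33920 × 100 = 24067 / 33920 × 100 = 71.0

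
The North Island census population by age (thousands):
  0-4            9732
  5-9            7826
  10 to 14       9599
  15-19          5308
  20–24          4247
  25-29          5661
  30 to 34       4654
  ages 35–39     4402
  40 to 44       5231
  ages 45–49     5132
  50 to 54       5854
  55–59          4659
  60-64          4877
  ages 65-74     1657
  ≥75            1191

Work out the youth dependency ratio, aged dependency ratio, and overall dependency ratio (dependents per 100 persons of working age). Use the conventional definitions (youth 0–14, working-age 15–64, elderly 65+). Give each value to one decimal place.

0–14: 9732 + 7826 + 9599 = 27157
15–64: 5308 + 4247 + 5661 + 4654 + 4402 + 5231 + 5132 + 5854 + 4659 + 4877 = 50025
65+: 1657 + 1191 = 2848
Youth dependency ratio = 27157 / 50025 × 100 = 54.3
Old-age dependency ratio = 2848 / 50025 × 100 = 5.7
Total dependency ratio = (27157 + 2848) / 50025 × 100 = 30005 / 50025 × 100 = 60.0

Youth dependency ratio: 54.3
Old-age dependency ratio: 5.7
Total dependency ratio: 60.0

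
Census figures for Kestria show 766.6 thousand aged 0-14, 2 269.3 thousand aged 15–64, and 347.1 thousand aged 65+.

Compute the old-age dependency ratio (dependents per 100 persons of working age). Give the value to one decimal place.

Old-age dependency ratio: 15.3

Old-age dependency ratio = 347.1 / 2 269.3 × 100 = 15.3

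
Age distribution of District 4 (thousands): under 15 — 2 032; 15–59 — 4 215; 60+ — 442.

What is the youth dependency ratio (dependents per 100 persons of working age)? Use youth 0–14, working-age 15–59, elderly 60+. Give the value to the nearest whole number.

Youth dependency ratio = 2 032 / 4 215 × 100 = 48

Youth dependency ratio: 48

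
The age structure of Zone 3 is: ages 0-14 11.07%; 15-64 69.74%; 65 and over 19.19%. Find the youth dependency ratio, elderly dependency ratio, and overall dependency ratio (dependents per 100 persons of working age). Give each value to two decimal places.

Youth dependency ratio: 15.87
Old-age dependency ratio: 27.52
Total dependency ratio: 43.39

Youth dependency ratio = 11.07 / 69.74 × 100 = 15.87
Old-age dependency ratio = 19.19 / 69.74 × 100 = 27.52
Total dependency ratio = (11.07 + 19.19) / 69.74 × 100 = 30.26 / 69.74 × 100 = 43.39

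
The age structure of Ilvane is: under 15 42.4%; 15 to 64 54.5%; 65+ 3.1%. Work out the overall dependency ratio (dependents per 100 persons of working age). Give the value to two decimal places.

Total dependency ratio: 83.49

Total dependency ratio = (42.4 + 3.1) / 54.5 × 100 = 45.5 / 54.5 × 100 = 83.49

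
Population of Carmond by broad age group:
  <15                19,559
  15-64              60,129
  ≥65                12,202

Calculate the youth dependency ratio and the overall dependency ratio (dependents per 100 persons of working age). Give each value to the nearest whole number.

Youth dependency ratio = 19,559 / 60,129 × 100 = 33
Total dependency ratio = (19,559 + 12,202) / 60,129 × 100 = 31,761 / 60,129 × 100 = 53

Youth dependency ratio: 33
Total dependency ratio: 53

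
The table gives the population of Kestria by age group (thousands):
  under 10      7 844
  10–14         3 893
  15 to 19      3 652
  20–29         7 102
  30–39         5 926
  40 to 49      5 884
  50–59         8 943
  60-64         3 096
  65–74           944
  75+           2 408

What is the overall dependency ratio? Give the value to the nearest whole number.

0–14: 7 844 + 3 893 = 11 737
15–64: 3 652 + 7 102 + 5 926 + 5 884 + 8 943 + 3 096 = 34 603
65+: 944 + 2 408 = 3 352
Total dependency ratio = (11 737 + 3 352) / 34 603 × 100 = 15 089 / 34 603 × 100 = 44

Total dependency ratio: 44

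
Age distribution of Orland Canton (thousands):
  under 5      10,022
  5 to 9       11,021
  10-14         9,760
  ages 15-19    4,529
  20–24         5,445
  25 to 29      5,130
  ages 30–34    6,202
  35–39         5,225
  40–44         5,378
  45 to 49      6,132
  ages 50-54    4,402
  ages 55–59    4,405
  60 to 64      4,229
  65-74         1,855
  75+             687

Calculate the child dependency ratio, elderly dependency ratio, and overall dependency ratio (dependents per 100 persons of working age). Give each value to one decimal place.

Youth dependency ratio: 60.3
Old-age dependency ratio: 5.0
Total dependency ratio: 65.3

0–14: 10,022 + 11,021 + 9,760 = 30,803
15–64: 4,529 + 5,445 + 5,130 + 6,202 + 5,225 + 5,378 + 6,132 + 4,402 + 4,405 + 4,229 = 51,077
65+: 1,855 + 687 = 2,542
Youth dependency ratio = 30,803 / 51,077 × 100 = 60.3
Old-age dependency ratio = 2,542 / 51,077 × 100 = 5.0
Total dependency ratio = (30,803 + 2,542) / 51,077 × 100 = 33,345 / 51,077 × 100 = 65.3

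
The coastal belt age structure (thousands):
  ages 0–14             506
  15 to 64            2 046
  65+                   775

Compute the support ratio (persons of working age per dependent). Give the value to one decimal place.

Support ratio: 1.6

Support ratio = 2 046 / (506 + 775) = 2 046 / 1 281 = 1.6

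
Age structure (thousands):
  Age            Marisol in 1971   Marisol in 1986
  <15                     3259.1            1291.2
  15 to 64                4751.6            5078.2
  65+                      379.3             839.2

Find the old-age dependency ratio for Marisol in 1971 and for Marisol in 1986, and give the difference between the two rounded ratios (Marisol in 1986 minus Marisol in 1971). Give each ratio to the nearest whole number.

Marisol in 1971: 8
Marisol in 1986: 17
Difference: +9

Marisol in 1971: 379.3 / 4751.6 × 100 = 8
Marisol in 1986: 839.2 / 5078.2 × 100 = 17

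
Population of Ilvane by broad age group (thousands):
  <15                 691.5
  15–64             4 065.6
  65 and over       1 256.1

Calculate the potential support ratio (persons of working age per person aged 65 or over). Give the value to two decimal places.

Potential support ratio: 3.24

Potential support ratio = 4 065.6 / 1 256.1 = 3.24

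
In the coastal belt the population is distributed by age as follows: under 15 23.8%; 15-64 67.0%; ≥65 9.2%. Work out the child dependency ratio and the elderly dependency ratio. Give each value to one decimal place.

Youth dependency ratio = 23.8 / 67.0 × 100 = 35.5
Old-age dependency ratio = 9.2 / 67.0 × 100 = 13.7

Youth dependency ratio: 35.5
Old-age dependency ratio: 13.7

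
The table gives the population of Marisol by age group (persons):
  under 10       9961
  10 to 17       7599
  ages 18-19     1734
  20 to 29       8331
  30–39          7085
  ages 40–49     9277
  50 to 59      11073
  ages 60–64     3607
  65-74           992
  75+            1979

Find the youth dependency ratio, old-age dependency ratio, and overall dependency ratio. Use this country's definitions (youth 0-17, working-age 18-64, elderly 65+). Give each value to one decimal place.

Youth dependency ratio: 42.7
Old-age dependency ratio: 7.2
Total dependency ratio: 49.9

0–17: 9961 + 7599 = 17560
18–64: 1734 + 8331 + 7085 + 9277 + 11073 + 3607 = 41107
65+: 992 + 1979 = 2971
Youth dependency ratio = 17560 / 41107 × 100 = 42.7
Old-age dependency ratio = 2971 / 41107 × 100 = 7.2
Total dependency ratio = (17560 + 2971) / 41107 × 100 = 20531 / 41107 × 100 = 49.9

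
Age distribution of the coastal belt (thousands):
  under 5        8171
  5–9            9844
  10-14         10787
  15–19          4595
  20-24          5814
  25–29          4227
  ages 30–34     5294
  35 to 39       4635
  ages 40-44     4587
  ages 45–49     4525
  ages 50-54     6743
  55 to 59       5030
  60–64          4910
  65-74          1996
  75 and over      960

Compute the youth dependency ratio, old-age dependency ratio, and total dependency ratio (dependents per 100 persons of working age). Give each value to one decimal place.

Youth dependency ratio: 57.2
Old-age dependency ratio: 5.9
Total dependency ratio: 63.1

0–14: 8171 + 9844 + 10787 = 28802
15–64: 4595 + 5814 + 4227 + 5294 + 4635 + 4587 + 4525 + 6743 + 5030 + 4910 = 50360
65+: 1996 + 960 = 2956
Youth dependency ratio = 28802 / 50360 × 100 = 57.2
Old-age dependency ratio = 2956 / 50360 × 100 = 5.9
Total dependency ratio = (28802 + 2956) / 50360 × 100 = 31758 / 50360 × 100 = 63.1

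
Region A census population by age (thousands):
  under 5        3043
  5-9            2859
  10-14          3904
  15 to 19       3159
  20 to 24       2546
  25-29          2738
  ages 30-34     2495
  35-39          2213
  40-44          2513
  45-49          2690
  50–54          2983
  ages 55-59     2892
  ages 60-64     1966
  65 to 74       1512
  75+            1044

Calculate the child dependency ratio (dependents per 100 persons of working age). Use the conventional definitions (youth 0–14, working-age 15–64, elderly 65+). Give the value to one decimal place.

0–14: 3043 + 2859 + 3904 = 9806
15–64: 3159 + 2546 + 2738 + 2495 + 2213 + 2513 + 2690 + 2983 + 2892 + 1966 = 26195
65+: 1512 + 1044 = 2556
Youth dependency ratio = 9806 / 26195 × 100 = 37.4

Youth dependency ratio: 37.4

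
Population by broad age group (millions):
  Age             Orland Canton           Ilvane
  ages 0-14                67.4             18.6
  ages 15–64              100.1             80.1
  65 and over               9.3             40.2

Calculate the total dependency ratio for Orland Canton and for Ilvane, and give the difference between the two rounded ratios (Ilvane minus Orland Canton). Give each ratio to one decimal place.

Orland Canton: 76.6
Ilvane: 73.4
Difference: -3.2

Orland Canton: (67.4 + 9.3) / 100.1 × 100 = 76.7 / 100.1 × 100 = 76.6
Ilvane: (18.6 + 40.2) / 80.1 × 100 = 58.8 / 80.1 × 100 = 73.4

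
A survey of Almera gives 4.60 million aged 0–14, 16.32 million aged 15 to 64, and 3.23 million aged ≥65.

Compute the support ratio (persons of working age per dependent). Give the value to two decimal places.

Support ratio = 16.32 / (4.60 + 3.23) = 16.32 / 7.83 = 2.08

Support ratio: 2.08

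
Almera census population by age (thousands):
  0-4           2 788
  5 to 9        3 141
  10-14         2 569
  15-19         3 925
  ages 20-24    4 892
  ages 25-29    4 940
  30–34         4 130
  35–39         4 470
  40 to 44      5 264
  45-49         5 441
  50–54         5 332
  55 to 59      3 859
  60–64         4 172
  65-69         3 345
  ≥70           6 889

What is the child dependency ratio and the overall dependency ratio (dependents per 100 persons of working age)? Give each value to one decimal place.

Youth dependency ratio: 18.3
Total dependency ratio: 40.3

0–14: 2 788 + 3 141 + 2 569 = 8 498
15–64: 3 925 + 4 892 + 4 940 + 4 130 + 4 470 + 5 264 + 5 441 + 5 332 + 3 859 + 4 172 = 46 425
65+: 3 345 + 6 889 = 10 234
Youth dependency ratio = 8 498 / 46 425 × 100 = 18.3
Total dependency ratio = (8 498 + 10 234) / 46 425 × 100 = 18 732 / 46 425 × 100 = 40.3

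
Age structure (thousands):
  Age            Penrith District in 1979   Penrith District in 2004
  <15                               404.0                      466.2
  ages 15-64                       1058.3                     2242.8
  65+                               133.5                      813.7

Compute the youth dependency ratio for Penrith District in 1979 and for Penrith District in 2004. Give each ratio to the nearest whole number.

Penrith District in 1979: 404.0 / 1058.3 × 100 = 38
Penrith District in 2004: 466.2 / 2242.8 × 100 = 21

Penrith District in 1979: 38
Penrith District in 2004: 21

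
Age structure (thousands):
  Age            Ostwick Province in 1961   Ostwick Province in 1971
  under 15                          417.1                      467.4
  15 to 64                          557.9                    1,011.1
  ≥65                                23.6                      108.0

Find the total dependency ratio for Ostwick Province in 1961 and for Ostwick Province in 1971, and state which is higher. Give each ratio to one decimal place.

Ostwick Province in 1961: 79.0
Ostwick Province in 1971: 56.9
Higher: Ostwick Province in 1961

Ostwick Province in 1961: (417.1 + 23.6) / 557.9 × 100 = 440.7 / 557.9 × 100 = 79.0
Ostwick Province in 1971: (467.4 + 108.0) / 1,011.1 × 100 = 575.4 / 1,011.1 × 100 = 56.9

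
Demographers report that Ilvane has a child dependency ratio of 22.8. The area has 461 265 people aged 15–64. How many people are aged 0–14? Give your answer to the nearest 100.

Youth dependency ratio = youth / working-age × 100
22.8 = Y / 461 265 × 100
⇒ 105 200

Aged 0–14: 105 200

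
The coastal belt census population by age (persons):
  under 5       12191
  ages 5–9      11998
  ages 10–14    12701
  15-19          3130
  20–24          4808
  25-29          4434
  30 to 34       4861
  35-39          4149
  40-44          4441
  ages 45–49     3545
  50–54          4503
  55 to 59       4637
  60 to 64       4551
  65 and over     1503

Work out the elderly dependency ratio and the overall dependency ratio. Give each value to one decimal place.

0–14: 12191 + 11998 + 12701 = 36890
15–64: 3130 + 4808 + 4434 + 4861 + 4149 + 4441 + 3545 + 4503 + 4637 + 4551 = 43059
65+: 1503
Old-age dependency ratio = 1503 / 43059 × 100 = 3.5
Total dependency ratio = (36890 + 1503) / 43059 × 100 = 38393 / 43059 × 100 = 89.2

Old-age dependency ratio: 3.5
Total dependency ratio: 89.2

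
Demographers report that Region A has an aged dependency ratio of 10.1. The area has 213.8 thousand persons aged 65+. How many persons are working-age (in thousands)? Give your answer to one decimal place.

Old-age dependency ratio = elderly / working-age × 100
10.1 = 213.8 / W × 100
⇒ 2,116.8

Working-age: 2,116.8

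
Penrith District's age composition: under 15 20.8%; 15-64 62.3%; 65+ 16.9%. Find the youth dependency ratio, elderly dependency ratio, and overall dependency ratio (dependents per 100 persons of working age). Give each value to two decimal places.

Youth dependency ratio = 20.8 / 62.3 × 100 = 33.39
Old-age dependency ratio = 16.9 / 62.3 × 100 = 27.13
Total dependency ratio = (20.8 + 16.9) / 62.3 × 100 = 37.7 / 62.3 × 100 = 60.51

Youth dependency ratio: 33.39
Old-age dependency ratio: 27.13
Total dependency ratio: 60.51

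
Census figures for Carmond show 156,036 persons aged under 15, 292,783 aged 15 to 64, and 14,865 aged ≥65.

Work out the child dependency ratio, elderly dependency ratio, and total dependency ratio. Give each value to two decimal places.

Youth dependency ratio: 53.29
Old-age dependency ratio: 5.08
Total dependency ratio: 58.37

Youth dependency ratio = 156,036 / 292,783 × 100 = 53.29
Old-age dependency ratio = 14,865 / 292,783 × 100 = 5.08
Total dependency ratio = (156,036 + 14,865) / 292,783 × 100 = 170,901 / 292,783 × 100 = 58.37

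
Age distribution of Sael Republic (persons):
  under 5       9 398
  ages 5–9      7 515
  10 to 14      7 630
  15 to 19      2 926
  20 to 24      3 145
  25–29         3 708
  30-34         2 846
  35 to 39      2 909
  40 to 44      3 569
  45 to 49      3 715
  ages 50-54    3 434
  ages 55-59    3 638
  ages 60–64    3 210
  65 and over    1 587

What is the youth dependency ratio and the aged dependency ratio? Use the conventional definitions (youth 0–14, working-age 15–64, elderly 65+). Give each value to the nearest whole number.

Youth dependency ratio: 74
Old-age dependency ratio: 5

0–14: 9 398 + 7 515 + 7 630 = 24 543
15–64: 2 926 + 3 145 + 3 708 + 2 846 + 2 909 + 3 569 + 3 715 + 3 434 + 3 638 + 3 210 = 33 100
65+: 1 587
Youth dependency ratio = 24 543 / 33 100 × 100 = 74
Old-age dependency ratio = 1 587 / 33 100 × 100 = 5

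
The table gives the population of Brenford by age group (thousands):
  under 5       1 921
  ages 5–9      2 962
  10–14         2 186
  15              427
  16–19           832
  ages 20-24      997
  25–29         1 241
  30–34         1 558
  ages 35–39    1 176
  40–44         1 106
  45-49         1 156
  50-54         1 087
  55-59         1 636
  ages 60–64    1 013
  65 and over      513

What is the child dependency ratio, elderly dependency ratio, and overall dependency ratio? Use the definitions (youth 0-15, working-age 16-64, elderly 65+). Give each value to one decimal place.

0–15: 1 921 + 2 962 + 2 186 + 427 = 7 496
16–64: 832 + 997 + 1 241 + 1 558 + 1 176 + 1 106 + 1 156 + 1 087 + 1 636 + 1 013 = 11 802
65+: 513
Youth dependency ratio = 7 496 / 11 802 × 100 = 63.5
Old-age dependency ratio = 513 / 11 802 × 100 = 4.3
Total dependency ratio = (7 496 + 513) / 11 802 × 100 = 8 009 / 11 802 × 100 = 67.9

Youth dependency ratio: 63.5
Old-age dependency ratio: 4.3
Total dependency ratio: 67.9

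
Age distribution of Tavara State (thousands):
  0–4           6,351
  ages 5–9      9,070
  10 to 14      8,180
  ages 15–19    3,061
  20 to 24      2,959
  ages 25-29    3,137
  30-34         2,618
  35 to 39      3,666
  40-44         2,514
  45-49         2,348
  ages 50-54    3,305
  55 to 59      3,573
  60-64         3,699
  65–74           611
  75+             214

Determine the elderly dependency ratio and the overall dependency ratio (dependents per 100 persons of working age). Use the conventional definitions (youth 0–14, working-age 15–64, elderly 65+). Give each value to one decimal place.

Old-age dependency ratio: 2.7
Total dependency ratio: 79.1

0–14: 6,351 + 9,070 + 8,180 = 23,601
15–64: 3,061 + 2,959 + 3,137 + 2,618 + 3,666 + 2,514 + 2,348 + 3,305 + 3,573 + 3,699 = 30,880
65+: 611 + 214 = 825
Old-age dependency ratio = 825 / 30,880 × 100 = 2.7
Total dependency ratio = (23,601 + 825) / 30,880 × 100 = 24,426 / 30,880 × 100 = 79.1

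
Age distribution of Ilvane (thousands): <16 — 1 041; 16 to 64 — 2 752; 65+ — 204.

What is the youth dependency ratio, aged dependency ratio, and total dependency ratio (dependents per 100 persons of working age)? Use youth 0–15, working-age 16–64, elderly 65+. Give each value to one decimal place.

Youth dependency ratio: 37.8
Old-age dependency ratio: 7.4
Total dependency ratio: 45.2

Youth dependency ratio = 1 041 / 2 752 × 100 = 37.8
Old-age dependency ratio = 204 / 2 752 × 100 = 7.4
Total dependency ratio = (1 041 + 204) / 2 752 × 100 = 1 245 / 2 752 × 100 = 45.2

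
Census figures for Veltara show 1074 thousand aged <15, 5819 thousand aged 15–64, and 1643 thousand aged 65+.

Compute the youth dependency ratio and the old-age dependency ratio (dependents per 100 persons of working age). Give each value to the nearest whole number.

Youth dependency ratio: 18
Old-age dependency ratio: 28

Youth dependency ratio = 1074 / 5819 × 100 = 18
Old-age dependency ratio = 1643 / 5819 × 100 = 28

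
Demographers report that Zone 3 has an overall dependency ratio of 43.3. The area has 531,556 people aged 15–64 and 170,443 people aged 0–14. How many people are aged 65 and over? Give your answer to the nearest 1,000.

Total dependency ratio = (youth + elderly) / working-age × 100
43.3 = (170,443 + E) / 531,556 × 100
⇒ 60,000

Aged 65 and over: 60,000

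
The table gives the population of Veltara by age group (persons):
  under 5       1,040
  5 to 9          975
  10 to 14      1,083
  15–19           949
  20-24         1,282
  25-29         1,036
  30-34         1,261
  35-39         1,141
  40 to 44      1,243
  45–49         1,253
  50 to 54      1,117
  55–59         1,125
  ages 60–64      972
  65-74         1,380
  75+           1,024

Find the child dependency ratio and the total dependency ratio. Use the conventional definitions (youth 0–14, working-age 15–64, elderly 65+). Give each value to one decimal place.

Youth dependency ratio: 27.2
Total dependency ratio: 48.4

0–14: 1,040 + 975 + 1,083 = 3,098
15–64: 949 + 1,282 + 1,036 + 1,261 + 1,141 + 1,243 + 1,253 + 1,117 + 1,125 + 972 = 11,379
65+: 1,380 + 1,024 = 2,404
Youth dependency ratio = 3,098 / 11,379 × 100 = 27.2
Total dependency ratio = (3,098 + 2,404) / 11,379 × 100 = 5,502 / 11,379 × 100 = 48.4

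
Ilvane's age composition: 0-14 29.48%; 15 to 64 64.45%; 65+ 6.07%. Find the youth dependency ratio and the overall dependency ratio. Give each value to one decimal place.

Youth dependency ratio: 45.7
Total dependency ratio: 55.2

Youth dependency ratio = 29.48 / 64.45 × 100 = 45.7
Total dependency ratio = (29.48 + 6.07) / 64.45 × 100 = 35.55 / 64.45 × 100 = 55.2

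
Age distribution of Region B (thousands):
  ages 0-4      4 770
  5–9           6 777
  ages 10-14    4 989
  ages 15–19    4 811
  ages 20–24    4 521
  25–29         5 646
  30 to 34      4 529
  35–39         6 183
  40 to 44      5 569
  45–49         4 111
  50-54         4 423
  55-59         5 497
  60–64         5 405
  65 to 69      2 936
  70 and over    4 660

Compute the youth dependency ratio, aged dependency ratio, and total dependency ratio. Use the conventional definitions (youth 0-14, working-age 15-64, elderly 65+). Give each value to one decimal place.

0–14: 4 770 + 6 777 + 4 989 = 16 536
15–64: 4 811 + 4 521 + 5 646 + 4 529 + 6 183 + 5 569 + 4 111 + 4 423 + 5 497 + 5 405 = 50 695
65+: 2 936 + 4 660 = 7 596
Youth dependency ratio = 16 536 / 50 695 × 100 = 32.6
Old-age dependency ratio = 7 596 / 50 695 × 100 = 15.0
Total dependency ratio = (16 536 + 7 596) / 50 695 × 100 = 24 132 / 50 695 × 100 = 47.6

Youth dependency ratio: 32.6
Old-age dependency ratio: 15.0
Total dependency ratio: 47.6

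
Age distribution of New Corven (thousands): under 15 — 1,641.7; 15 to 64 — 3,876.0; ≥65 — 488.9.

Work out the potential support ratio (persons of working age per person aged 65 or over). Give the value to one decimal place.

Potential support ratio = 3,876.0 / 488.9 = 7.9

Potential support ratio: 7.9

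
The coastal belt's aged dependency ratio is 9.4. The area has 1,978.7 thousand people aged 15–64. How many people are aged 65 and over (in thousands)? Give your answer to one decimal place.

Aged 65 and over: 186.0

Old-age dependency ratio = elderly / working-age × 100
9.4 = E / 1,978.7 × 100
⇒ 186.0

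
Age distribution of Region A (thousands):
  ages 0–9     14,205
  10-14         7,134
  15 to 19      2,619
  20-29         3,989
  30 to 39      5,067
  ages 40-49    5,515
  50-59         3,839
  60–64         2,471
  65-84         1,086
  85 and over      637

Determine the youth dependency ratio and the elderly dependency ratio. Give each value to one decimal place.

0–14: 14,205 + 7,134 = 21,339
15–64: 2,619 + 3,989 + 5,067 + 5,515 + 3,839 + 2,471 = 23,500
65+: 1,086 + 637 = 1,723
Youth dependency ratio = 21,339 / 23,500 × 100 = 90.8
Old-age dependency ratio = 1,723 / 23,500 × 100 = 7.3

Youth dependency ratio: 90.8
Old-age dependency ratio: 7.3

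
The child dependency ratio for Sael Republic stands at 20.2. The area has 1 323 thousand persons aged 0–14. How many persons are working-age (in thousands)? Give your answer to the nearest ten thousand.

Youth dependency ratio = youth / working-age × 100
20.2 = 1 323 / W × 100
⇒ 6 550

Working-age: 6 550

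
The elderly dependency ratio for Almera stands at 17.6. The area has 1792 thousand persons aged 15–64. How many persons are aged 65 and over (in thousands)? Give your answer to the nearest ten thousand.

Aged 65 and over: 320

Old-age dependency ratio = elderly / working-age × 100
17.6 = E / 1792 × 100
⇒ 320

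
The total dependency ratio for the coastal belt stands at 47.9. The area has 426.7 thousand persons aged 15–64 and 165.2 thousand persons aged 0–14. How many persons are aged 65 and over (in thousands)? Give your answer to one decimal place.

Total dependency ratio = (youth + elderly) / working-age × 100
47.9 = (165.2 + E) / 426.7 × 100
⇒ 39.2

Aged 65 and over: 39.2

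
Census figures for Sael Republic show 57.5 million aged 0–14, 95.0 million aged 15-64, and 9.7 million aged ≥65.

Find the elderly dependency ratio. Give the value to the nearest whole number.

Old-age dependency ratio = 9.7 / 95.0 × 100 = 10

Old-age dependency ratio: 10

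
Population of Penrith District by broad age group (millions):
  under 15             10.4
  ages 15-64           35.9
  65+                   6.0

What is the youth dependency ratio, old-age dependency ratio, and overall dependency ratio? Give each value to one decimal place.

Youth dependency ratio: 29.0
Old-age dependency ratio: 16.7
Total dependency ratio: 45.7

Youth dependency ratio = 10.4 / 35.9 × 100 = 29.0
Old-age dependency ratio = 6.0 / 35.9 × 100 = 16.7
Total dependency ratio = (10.4 + 6.0) / 35.9 × 100 = 16.4 / 35.9 × 100 = 45.7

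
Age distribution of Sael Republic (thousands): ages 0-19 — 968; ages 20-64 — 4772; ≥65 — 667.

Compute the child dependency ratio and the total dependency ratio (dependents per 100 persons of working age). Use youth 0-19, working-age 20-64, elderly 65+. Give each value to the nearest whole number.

Youth dependency ratio: 20
Total dependency ratio: 34

Youth dependency ratio = 968 / 4772 × 100 = 20
Total dependency ratio = (968 + 667) / 4772 × 100 = 1635 / 4772 × 100 = 34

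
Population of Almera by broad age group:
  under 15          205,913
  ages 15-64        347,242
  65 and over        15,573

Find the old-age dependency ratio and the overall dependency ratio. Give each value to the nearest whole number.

Old-age dependency ratio = 15,573 / 347,242 × 100 = 4
Total dependency ratio = (205,913 + 15,573) / 347,242 × 100 = 221,486 / 347,242 × 100 = 64

Old-age dependency ratio: 4
Total dependency ratio: 64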